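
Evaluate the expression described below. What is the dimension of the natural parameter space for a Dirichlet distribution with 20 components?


Exponential family dimension calculation:
Dirichlet with 20 components has 20 natural parameters.

20


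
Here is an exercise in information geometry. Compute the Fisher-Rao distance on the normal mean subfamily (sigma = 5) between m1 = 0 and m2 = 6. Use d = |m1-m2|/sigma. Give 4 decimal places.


On the fixed-variance normal subfamily, geodesic distance = |m1-m2|/sigma.
|0 - 6| = 6.
sigma = 5.
d = 6/5 = 1.2000

1.2000


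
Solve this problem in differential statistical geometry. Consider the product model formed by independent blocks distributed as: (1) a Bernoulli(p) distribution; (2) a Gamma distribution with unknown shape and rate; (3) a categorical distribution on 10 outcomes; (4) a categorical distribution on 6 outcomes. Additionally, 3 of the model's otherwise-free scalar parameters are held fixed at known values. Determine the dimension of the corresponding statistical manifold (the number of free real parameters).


The dimension of a statistical manifold equals the number of free
(independent) real parameters of the model. For a product of independent
blocks the parameter counts add.
- Bernoulli (p): 1.
- Gamma (shape, rate): 2.
- categorical on 10 outcomes (probabilities sum to 1): 10-1 = 9.
- categorical on 6 outcomes (probabilities sum to 1): 6-1 = 5.
Total = 1 + 2 + 9 + 5 = 17.
3 parameter(s) fixed at known values: 17 - 3 = 14.
Dimension = 14

14


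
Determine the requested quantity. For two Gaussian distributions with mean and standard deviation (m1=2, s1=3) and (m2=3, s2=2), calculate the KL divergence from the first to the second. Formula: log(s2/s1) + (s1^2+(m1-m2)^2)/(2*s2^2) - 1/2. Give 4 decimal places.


KL divergence between normal distributions:
KL = log(s2/s1) + (s1^2 + (m1-m2)^2)/(2*s2^2) - 1/2.
log(2/3) = -0.405465.
(3^2 + (2-3)^2)/(2*2^2) = (9 + 1)/8 = 1.25.
KL = -0.405465 + 1.25 - 0.5 = 0.3445

0.3445


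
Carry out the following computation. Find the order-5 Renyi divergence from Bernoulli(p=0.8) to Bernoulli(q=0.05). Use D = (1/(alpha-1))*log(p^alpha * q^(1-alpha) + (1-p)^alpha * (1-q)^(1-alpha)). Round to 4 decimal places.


Renyi divergence of order alpha between Bernoulli distributions:
D = (1/(alpha-1))*log(p^alpha * q^(1-alpha) + (1-p)^alpha * (1-q)^(1-alpha)).
alpha = 5, p = 0.8, q = 0.05.
p^alpha * q^(1-alpha) = 0.8^5 * 0.05^-4 = 52428.8.
(1-p)^alpha * (1-q)^(1-alpha) = 0.2^5 * 0.95^-4 = 0.000393.
sum = 52428.8 + 0.000393 = 52428.800393.
D = (1/4)*log(52428.800393) = 2.7168

2.7168


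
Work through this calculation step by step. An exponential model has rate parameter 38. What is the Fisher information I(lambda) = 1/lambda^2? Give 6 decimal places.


Fisher information for exponential: I(lambda) = 1/lambda^2.
lambda = 38, lambda^2 = 1444.
I = 1/1444 = 0.000693

0.000693


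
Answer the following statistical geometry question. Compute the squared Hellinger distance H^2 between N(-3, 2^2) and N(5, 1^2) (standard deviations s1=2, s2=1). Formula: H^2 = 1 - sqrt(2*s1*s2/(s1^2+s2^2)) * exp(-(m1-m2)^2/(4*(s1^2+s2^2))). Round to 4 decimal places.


Squared Hellinger distance for Gaussians:
H^2 = 1 - sqrt(2*s1*s2/(s1^2+s2^2)) * exp(-(m1-m2)^2/(4*(s1^2+s2^2))).
s1^2 = 4, s2^2 = 1, s1^2+s2^2 = 5.
sqrt(2*2*1/(5)) = 0.894427.
(m1-m2)^2 = (-8)^2 = 64.
exp(-64/(4*5)) = exp(-3.2) = 0.040762.
H^2 = 1 - 0.894427*0.040762 = 0.9635

0.9635


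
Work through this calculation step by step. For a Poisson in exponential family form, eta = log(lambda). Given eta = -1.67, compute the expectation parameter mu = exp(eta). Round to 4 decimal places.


Expectation parameter for Poisson exponential family:
mu = exp(eta).
eta = -1.67.
mu = exp(-1.67) = 0.1882

0.1882


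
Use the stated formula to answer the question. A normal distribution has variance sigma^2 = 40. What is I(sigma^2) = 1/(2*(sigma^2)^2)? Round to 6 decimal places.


Fisher information for variance: I(sigma^2) = 1/(2*sigma^4).
sigma^2 = 40, so sigma^4 = 1600.
I = 1/(2*1600) = 1/3200 = 0.000313

0.000313


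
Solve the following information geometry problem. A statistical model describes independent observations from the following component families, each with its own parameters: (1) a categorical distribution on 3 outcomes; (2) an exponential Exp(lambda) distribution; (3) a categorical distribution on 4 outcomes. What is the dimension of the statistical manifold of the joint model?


The dimension of a statistical manifold equals the number of free
(independent) real parameters of the model. For a product of independent
blocks the parameter counts add.
- categorical on 3 outcomes (probabilities sum to 1): 3-1 = 2.
- exponential (lambda): 1.
- categorical on 4 outcomes (probabilities sum to 1): 4-1 = 3.
Total = 2 + 1 + 3 = 6.
Dimension = 6

6


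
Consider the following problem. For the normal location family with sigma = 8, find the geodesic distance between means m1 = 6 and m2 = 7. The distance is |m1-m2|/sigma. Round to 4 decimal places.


On the fixed-variance normal subfamily, geodesic distance = |m1-m2|/sigma.
|6 - 7| = 1.
sigma = 8.
d = 1/8 = 0.1250

0.1250


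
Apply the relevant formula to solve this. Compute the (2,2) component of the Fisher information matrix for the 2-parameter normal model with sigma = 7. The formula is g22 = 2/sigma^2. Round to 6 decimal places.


For the 2-parameter normal family, the Fisher metric has:
  g11 = 1/sigma^2, g22 = 2/sigma^2.
sigma = 7, sigma^2 = 49.
g22 = 0.040816

0.040816


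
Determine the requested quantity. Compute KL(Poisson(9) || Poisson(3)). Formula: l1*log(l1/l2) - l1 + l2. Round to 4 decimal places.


KL divergence for Poisson:
KL = l1*log(l1/l2) - l1 + l2.
l1 = 9, l2 = 3.
log(9/3) = 1.098612.
l1*log(l1/l2) = 9 * 1.098612 = 9.887511.
KL = 9.887511 - 9 + 3 = 3.8875

3.8875


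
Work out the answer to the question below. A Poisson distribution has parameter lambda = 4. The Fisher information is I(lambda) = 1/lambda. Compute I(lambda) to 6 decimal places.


Fisher information for Poisson: I(lambda) = 1/lambda.
lambda = 4.
I(lambda) = 1/4 = 0.250000

0.250000


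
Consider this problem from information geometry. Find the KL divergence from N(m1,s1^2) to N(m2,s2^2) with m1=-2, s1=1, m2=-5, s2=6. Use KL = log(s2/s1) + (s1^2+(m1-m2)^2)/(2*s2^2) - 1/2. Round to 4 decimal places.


KL divergence between normal distributions:
KL = log(s2/s1) + (s1^2 + (m1-m2)^2)/(2*s2^2) - 1/2.
log(6/1) = 1.791759.
(1^2 + (-2--5)^2)/(2*6^2) = (1 + 9)/72 = 0.138889.
KL = 1.791759 + 0.138889 - 0.5 = 1.4306

1.4306


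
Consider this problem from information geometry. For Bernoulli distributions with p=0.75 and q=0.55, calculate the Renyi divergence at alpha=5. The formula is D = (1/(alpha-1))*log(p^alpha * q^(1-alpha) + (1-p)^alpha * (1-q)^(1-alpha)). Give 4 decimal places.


Renyi divergence of order alpha between Bernoulli distributions:
D = (1/(alpha-1))*log(p^alpha * q^(1-alpha) + (1-p)^alpha * (1-q)^(1-alpha)).
alpha = 5, p = 0.75, q = 0.55.
p^alpha * q^(1-alpha) = 0.75^5 * 0.55^-4 = 2.593317.
(1-p)^alpha * (1-q)^(1-alpha) = 0.25^5 * 0.45^-4 = 0.023815.
sum = 2.593317 + 0.023815 = 2.617132.
D = (1/4)*log(2.617132) = 0.2405

0.2405


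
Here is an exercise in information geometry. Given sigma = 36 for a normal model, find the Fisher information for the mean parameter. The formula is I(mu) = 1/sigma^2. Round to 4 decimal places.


The Fisher information for the mean of a normal distribution is I(mu) = 1/sigma^2.
sigma = 36, so sigma^2 = 1296.
I(mu) = 1/1296 = 0.0008

0.0008


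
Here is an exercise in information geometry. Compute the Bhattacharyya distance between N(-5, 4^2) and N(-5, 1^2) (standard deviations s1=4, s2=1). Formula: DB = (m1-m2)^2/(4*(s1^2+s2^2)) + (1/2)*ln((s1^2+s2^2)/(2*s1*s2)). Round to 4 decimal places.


Bhattacharyya distance between two Gaussians:
DB = (m1-m2)^2/(4*(s1^2+s2^2)) + (1/2)*ln((s1^2+s2^2)/(2*s1*s2)).
(m1-m2)^2 = (0)^2 = 0.
s1^2+s2^2 = 16 + 1 = 17.
term1 = 0/68 = 0.0.
term2 = 0.5*ln(17/8.0) = 0.376886.
DB = 0.0 + 0.376886 = 0.3769

0.3769


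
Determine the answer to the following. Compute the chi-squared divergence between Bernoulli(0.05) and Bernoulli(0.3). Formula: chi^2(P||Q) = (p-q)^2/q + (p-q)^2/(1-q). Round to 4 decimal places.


Chi-squared divergence between Bernoulli distributions:
chi^2 = (p-q)^2/q + (p-q)^2/(1-q).
p = 0.05, q = 0.3, p-q = -0.25.
(p-q)^2 = 0.0625.
term1 = 0.0625/0.3 = 0.208333.
term2 = 0.0625/0.7 = 0.089286.
chi^2 = 0.208333 + 0.089286 = 0.2976

0.2976


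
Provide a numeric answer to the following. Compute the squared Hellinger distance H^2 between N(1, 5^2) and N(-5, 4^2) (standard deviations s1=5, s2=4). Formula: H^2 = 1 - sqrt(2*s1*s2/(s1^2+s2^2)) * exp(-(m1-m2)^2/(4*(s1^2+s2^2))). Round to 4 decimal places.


Squared Hellinger distance for Gaussians:
H^2 = 1 - sqrt(2*s1*s2/(s1^2+s2^2)) * exp(-(m1-m2)^2/(4*(s1^2+s2^2))).
s1^2 = 25, s2^2 = 16, s1^2+s2^2 = 41.
sqrt(2*5*4/(41)) = 0.98773.
(m1-m2)^2 = (6)^2 = 36.
exp(-36/(4*41)) = exp(-0.219512) = 0.80291.
H^2 = 1 - 0.98773*0.80291 = 0.2069

0.2069


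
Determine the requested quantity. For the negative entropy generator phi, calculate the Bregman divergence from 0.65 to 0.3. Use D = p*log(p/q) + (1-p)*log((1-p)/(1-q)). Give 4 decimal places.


Bregman divergence with negative entropy generator:
D = p*log(p/q) + (1-p)*log((1-p)/(1-q)).
p = 0.65, q = 0.3.
p*log(p/q) = 0.65*log(0.65/0.3) = 0.502573.
(1-p)*log((1-p)/(1-q)) = 0.35*log(0.35/0.7) = -0.242602.
D = 0.502573 + -0.242602 = 0.2600

0.2600


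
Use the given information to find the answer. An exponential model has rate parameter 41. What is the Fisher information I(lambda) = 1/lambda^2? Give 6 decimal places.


Fisher information for exponential: I(lambda) = 1/lambda^2.
lambda = 41, lambda^2 = 1681.
I = 1/1681 = 0.000595

0.000595


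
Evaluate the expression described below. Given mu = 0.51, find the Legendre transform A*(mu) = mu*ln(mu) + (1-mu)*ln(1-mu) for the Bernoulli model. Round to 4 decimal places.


Legendre transform for Bernoulli:
A*(mu) = mu*log(mu) + (1-mu)*log(1-mu).
mu = 0.51, 1-mu = 0.49.
mu*log(mu) = 0.51*log(0.51) = -0.343406.
(1-mu)*log(1-mu) = 0.49*log(0.49) = -0.349541.
A* = -0.343406 + -0.349541 = -0.6929

-0.6929


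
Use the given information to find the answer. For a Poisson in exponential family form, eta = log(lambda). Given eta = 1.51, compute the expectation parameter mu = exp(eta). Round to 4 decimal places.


Expectation parameter for Poisson exponential family:
mu = exp(eta).
eta = 1.51.
mu = exp(1.51) = 4.5267

4.5267


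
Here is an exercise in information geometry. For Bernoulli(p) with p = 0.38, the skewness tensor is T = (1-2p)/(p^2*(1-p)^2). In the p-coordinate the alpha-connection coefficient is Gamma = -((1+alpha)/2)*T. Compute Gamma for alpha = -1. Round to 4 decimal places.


Skewness (Amari-Chentsov) tensor: T = (1-2p)/(p^2*(1-p)^2).
p = 0.38, 1-2p = 0.24, p^2 = 0.1444, (1-p)^2 = 0.3844.
T = 0.24/(0.1444 * 0.3844) = 4.323751.
In the p-coordinate, Gamma^(alpha) = Gamma^(0) - (alpha/2)*T with Gamma^(0) = (1/2)*g'(p) = -T/2,
so Gamma^(alpha) = -((1+alpha)/2)*T.
alpha = -1, -(1+alpha)/2 = 0.0.
Gamma = 0.0 * 4.323751 = 0.0000

0.0000


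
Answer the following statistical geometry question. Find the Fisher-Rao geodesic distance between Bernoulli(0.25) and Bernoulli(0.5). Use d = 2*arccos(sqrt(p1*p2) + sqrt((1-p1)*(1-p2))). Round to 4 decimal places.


Geodesic distance on Bernoulli manifold:
d(p1,p2) = 2*arccos(sqrt(p1*p2) + sqrt((1-p1)*(1-p2))).
sqrt(p1*p2) = sqrt(0.25*0.5) = 0.353553.
sqrt((1-p1)*(1-p2)) = sqrt(0.75*0.5) = 0.612372.
arg = 0.353553 + 0.612372 = 0.965926.
d = 2*arccos(0.965926) = 0.5236

0.5236


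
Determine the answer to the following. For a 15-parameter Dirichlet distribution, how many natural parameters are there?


Exponential family dimension calculation:
Dirichlet with 15 components has 15 natural parameters.

15


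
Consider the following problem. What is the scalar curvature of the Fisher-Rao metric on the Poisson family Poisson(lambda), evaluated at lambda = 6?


This family has a single free parameter, so its statistical manifold
is 1-dimensional. The Riemann curvature tensor of any 1-dimensional
Riemannian manifold vanishes identically, so R = 0.

0


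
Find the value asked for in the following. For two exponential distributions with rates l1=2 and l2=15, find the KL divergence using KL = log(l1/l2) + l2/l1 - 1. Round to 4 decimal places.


KL divergence for exponential family:
KL = log(l1/l2) + l2/l1 - 1.
log(2/15) = -2.014903.
15/2 = 7.5.
KL = -2.014903 + 7.5 - 1 = 4.4851

4.4851


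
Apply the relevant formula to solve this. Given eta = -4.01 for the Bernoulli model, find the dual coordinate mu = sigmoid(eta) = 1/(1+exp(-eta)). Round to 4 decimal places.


Dual coordinate (expectation parameter) for Bernoulli:
mu = 1/(1+exp(-eta)).
eta = -4.01.
exp(-eta) = exp(4.01) = 55.146871.
mu = 1/(1+55.146871) = 0.0178

0.0178


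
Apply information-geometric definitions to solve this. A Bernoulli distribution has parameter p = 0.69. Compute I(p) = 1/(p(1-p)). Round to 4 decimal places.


For Bernoulli(p), Fisher information is I(p) = 1/(p*(1-p)).
p = 0.69, 1-p = 0.31.
p*(1-p) = 0.2139.
I(p) = 1/0.2139 = 4.6751

4.6751


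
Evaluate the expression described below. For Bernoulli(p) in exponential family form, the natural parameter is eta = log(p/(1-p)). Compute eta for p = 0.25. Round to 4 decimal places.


Natural parameter for Bernoulli: eta = log(p/(1-p)).
p = 0.25, 1-p = 0.75.
p/(1-p) = 0.333333.
eta = log(0.333333) = -1.0986

-1.0986


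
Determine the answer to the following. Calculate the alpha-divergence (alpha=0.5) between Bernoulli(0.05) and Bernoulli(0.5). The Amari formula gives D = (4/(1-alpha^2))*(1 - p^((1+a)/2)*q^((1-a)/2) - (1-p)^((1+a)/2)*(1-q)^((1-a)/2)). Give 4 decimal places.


Amari alpha-divergence:
D = (4/(1-alpha^2))*(1 - p^((1+a)/2)*q^((1-a)/2) - (1-p)^((1+a)/2)*(1-q)^((1-a)/2)).
alpha = 0.5, p = 0.05, q = 0.5.
e1 = (1+alpha)/2 = 0.75, e2 = (1-alpha)/2 = 0.25.
t1 = p^e1 * q^e2 = 0.05^0.75 * 0.5^0.25 = 0.088914.
t2 = (1-p)^e1 * (1-q)^e2 = 0.95^0.75 * 0.5^0.25 = 0.809161.
4/(1-alpha^2) = 5.333333.
D = 5.333333*(1 - 0.088914 - 0.809161) = 0.5436

0.5436


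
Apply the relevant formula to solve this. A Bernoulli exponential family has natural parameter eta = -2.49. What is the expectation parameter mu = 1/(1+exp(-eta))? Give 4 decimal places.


Dual coordinate (expectation parameter) for Bernoulli:
mu = 1/(1+exp(-eta)).
eta = -2.49.
exp(-eta) = exp(2.49) = 12.061276.
mu = 1/(1+12.061276) = 0.0766

0.0766


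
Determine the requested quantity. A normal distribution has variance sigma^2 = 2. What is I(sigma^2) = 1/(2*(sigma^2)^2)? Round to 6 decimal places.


Fisher information for variance: I(sigma^2) = 1/(2*sigma^4).
sigma^2 = 2, so sigma^4 = 4.
I = 1/(2*4) = 1/8 = 0.125000

0.125000


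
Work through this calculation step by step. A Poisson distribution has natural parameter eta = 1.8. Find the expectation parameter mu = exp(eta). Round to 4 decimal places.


Expectation parameter for Poisson exponential family:
mu = exp(eta).
eta = 1.8.
mu = exp(1.8) = 6.0496

6.0496


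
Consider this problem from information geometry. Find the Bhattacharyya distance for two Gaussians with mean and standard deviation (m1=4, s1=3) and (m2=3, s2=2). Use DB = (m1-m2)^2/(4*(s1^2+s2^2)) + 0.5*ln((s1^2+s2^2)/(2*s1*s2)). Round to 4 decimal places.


Bhattacharyya distance between two Gaussians:
DB = (m1-m2)^2/(4*(s1^2+s2^2)) + (1/2)*ln((s1^2+s2^2)/(2*s1*s2)).
(m1-m2)^2 = (1)^2 = 1.
s1^2+s2^2 = 9 + 4 = 13.
term1 = 1/52 = 0.019231.
term2 = 0.5*ln(13/12.0) = 0.040021.
DB = 0.019231 + 0.040021 = 0.0593

0.0593


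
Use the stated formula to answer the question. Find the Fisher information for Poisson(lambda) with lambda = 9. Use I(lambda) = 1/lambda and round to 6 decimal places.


Fisher information for Poisson: I(lambda) = 1/lambda.
lambda = 9.
I(lambda) = 1/9 = 0.111111

0.111111


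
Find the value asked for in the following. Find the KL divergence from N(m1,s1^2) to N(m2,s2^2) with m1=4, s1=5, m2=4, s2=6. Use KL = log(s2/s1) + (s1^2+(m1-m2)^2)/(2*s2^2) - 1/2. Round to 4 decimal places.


KL divergence between normal distributions:
KL = log(s2/s1) + (s1^2 + (m1-m2)^2)/(2*s2^2) - 1/2.
log(6/5) = 0.182322.
(5^2 + (4-4)^2)/(2*6^2) = (25 + 0)/72 = 0.347222.
KL = 0.182322 + 0.347222 - 0.5 = 0.0295

0.0295


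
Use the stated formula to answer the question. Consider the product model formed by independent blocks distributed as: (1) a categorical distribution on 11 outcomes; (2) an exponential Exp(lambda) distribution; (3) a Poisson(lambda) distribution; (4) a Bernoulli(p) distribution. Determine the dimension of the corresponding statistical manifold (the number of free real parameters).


The dimension of a statistical manifold equals the number of free
(independent) real parameters of the model. For a product of independent
blocks the parameter counts add.
- categorical on 11 outcomes (probabilities sum to 1): 11-1 = 10.
- exponential (lambda): 1.
- Poisson (lambda): 1.
- Bernoulli (p): 1.
Total = 10 + 1 + 1 + 1 = 13.
Dimension = 13

13


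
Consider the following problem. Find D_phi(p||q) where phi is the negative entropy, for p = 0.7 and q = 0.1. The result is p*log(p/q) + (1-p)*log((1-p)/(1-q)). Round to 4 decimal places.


Bregman divergence with negative entropy generator:
D = p*log(p/q) + (1-p)*log((1-p)/(1-q)).
p = 0.7, q = 0.1.
p*log(p/q) = 0.7*log(0.7/0.1) = 1.362137.
(1-p)*log((1-p)/(1-q)) = 0.3*log(0.3/0.9) = -0.329584.
D = 1.362137 + -0.329584 = 1.0326

1.0326


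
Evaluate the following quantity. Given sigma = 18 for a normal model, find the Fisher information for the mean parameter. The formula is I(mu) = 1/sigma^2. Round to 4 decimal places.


The Fisher information for the mean of a normal distribution is I(mu) = 1/sigma^2.
sigma = 18, so sigma^2 = 324.
I(mu) = 1/324 = 0.0031

0.0031


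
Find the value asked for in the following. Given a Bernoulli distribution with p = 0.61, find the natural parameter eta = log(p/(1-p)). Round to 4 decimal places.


Natural parameter for Bernoulli: eta = log(p/(1-p)).
p = 0.61, 1-p = 0.39.
p/(1-p) = 1.564103.
eta = log(1.564103) = 0.4473

0.4473


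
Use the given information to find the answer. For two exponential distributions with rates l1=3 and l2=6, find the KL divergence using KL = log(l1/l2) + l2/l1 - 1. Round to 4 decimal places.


KL divergence for exponential family:
KL = log(l1/l2) + l2/l1 - 1.
log(3/6) = -0.693147.
6/3 = 2.0.
KL = -0.693147 + 2.0 - 1 = 0.3069

0.3069


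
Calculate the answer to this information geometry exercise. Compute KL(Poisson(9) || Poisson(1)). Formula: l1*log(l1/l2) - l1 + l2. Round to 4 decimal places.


KL divergence for Poisson:
KL = l1*log(l1/l2) - l1 + l2.
l1 = 9, l2 = 1.
log(9/1) = 2.197225.
l1*log(l1/l2) = 9 * 2.197225 = 19.775021.
KL = 19.775021 - 9 + 1 = 11.7750

11.7750


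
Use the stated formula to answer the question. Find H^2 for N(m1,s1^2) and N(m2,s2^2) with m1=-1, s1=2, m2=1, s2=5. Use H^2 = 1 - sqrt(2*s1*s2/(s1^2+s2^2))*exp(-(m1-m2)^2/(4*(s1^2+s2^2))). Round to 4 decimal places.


Squared Hellinger distance for Gaussians:
H^2 = 1 - sqrt(2*s1*s2/(s1^2+s2^2)) * exp(-(m1-m2)^2/(4*(s1^2+s2^2))).
s1^2 = 4, s2^2 = 25, s1^2+s2^2 = 29.
sqrt(2*2*5/(29)) = 0.830455.
(m1-m2)^2 = (-2)^2 = 4.
exp(-4/(4*29)) = exp(-0.034483) = 0.966105.
H^2 = 1 - 0.830455*0.966105 = 0.1977

0.1977


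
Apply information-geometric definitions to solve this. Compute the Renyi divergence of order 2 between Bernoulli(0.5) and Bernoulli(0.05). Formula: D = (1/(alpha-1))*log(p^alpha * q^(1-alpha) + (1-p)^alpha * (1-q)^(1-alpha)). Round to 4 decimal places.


Renyi divergence of order alpha between Bernoulli distributions:
D = (1/(alpha-1))*log(p^alpha * q^(1-alpha) + (1-p)^alpha * (1-q)^(1-alpha)).
alpha = 2, p = 0.5, q = 0.05.
p^alpha * q^(1-alpha) = 0.5^2 * 0.05^-1 = 5.0.
(1-p)^alpha * (1-q)^(1-alpha) = 0.5^2 * 0.95^-1 = 0.263158.
sum = 5.0 + 0.263158 = 5.263158.
D = (1/1)*log(5.263158) = 1.6607

1.6607


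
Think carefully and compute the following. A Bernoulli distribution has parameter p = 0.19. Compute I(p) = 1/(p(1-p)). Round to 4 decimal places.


For Bernoulli(p), Fisher information is I(p) = 1/(p*(1-p)).
p = 0.19, 1-p = 0.81.
p*(1-p) = 0.1539.
I(p) = 1/0.1539 = 6.4977

6.4977


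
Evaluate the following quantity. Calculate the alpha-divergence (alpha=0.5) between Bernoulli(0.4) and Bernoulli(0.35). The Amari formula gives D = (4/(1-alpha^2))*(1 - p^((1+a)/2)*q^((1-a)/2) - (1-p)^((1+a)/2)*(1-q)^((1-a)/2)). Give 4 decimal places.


Amari alpha-divergence:
D = (4/(1-alpha^2))*(1 - p^((1+a)/2)*q^((1-a)/2) - (1-p)^((1+a)/2)*(1-q)^((1-a)/2)).
alpha = 0.5, p = 0.4, q = 0.35.
e1 = (1+alpha)/2 = 0.75, e2 = (1-alpha)/2 = 0.25.
t1 = p^e1 * q^e2 = 0.4^0.75 * 0.35^0.25 = 0.386867.
t2 = (1-p)^e1 * (1-q)^e2 = 0.6^0.75 * 0.65^0.25 = 0.612127.
4/(1-alpha^2) = 5.333333.
D = 5.333333*(1 - 0.386867 - 0.612127) = 0.0054

0.0054


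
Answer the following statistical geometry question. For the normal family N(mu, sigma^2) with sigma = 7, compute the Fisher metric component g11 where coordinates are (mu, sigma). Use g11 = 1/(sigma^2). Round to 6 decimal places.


For the 2-parameter normal family, the Fisher metric has:
  g11 = 1/sigma^2, g22 = 2/sigma^2.
sigma = 7, sigma^2 = 49.
g11 = 0.020408

0.020408


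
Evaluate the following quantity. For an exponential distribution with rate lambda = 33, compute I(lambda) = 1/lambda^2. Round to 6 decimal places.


Fisher information for exponential: I(lambda) = 1/lambda^2.
lambda = 33, lambda^2 = 1089.
I = 1/1089 = 0.000918

0.000918


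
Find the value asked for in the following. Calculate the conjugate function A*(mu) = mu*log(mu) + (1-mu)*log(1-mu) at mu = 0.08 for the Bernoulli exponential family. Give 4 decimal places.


Legendre transform for Bernoulli:
A*(mu) = mu*log(mu) + (1-mu)*log(1-mu).
mu = 0.08, 1-mu = 0.92.
mu*log(mu) = 0.08*log(0.08) = -0.202058.
(1-mu)*log(1-mu) = 0.92*log(0.92) = -0.076711.
A* = -0.202058 + -0.076711 = -0.2788

-0.2788


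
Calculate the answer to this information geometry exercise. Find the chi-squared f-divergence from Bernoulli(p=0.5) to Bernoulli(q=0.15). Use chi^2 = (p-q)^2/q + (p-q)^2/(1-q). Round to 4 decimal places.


Chi-squared divergence between Bernoulli distributions:
chi^2 = (p-q)^2/q + (p-q)^2/(1-q).
p = 0.5, q = 0.15, p-q = 0.35.
(p-q)^2 = 0.1225.
term1 = 0.1225/0.15 = 0.816667.
term2 = 0.1225/0.85 = 0.144118.
chi^2 = 0.816667 + 0.144118 = 0.9608

0.9608


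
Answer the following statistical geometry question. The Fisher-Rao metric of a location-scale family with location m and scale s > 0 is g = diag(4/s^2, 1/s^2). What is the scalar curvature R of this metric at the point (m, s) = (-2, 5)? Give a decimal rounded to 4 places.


The metric has the form g = (A dm^2 + B ds^2)/s^2 with A = 4, B = 1.
Substitute u = sqrt(A/B)*m: g = B*(du^2 + ds^2)/s^2, i.e. B times the
Poincare upper half-plane metric, which has constant Gaussian curvature -1.
Scaling a 2D metric by a constant c divides the Gaussian curvature by c,
so K = -1/B = -1/(1) = -1.0000 everywhere (the point (m, s) = (-2, 5) is irrelevant:
the curvature is constant).
Scalar curvature in dimension 2: R = 2K = -2/(1) = -2.0000.

-2.0000


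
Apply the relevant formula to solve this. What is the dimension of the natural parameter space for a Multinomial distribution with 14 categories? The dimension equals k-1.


Exponential family dimension calculation:
For Multinomial with k=14 categories, dim = k-1 = 13.

13


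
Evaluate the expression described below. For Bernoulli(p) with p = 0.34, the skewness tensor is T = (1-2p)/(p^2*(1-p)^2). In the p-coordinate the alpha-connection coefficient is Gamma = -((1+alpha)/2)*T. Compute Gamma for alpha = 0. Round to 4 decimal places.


Skewness (Amari-Chentsov) tensor: T = (1-2p)/(p^2*(1-p)^2).
p = 0.34, 1-2p = 0.32, p^2 = 0.1156, (1-p)^2 = 0.4356.
T = 0.32/(0.1156 * 0.4356) = 6.354835.
In the p-coordinate, Gamma^(alpha) = Gamma^(0) - (alpha/2)*T with Gamma^(0) = (1/2)*g'(p) = -T/2,
so Gamma^(alpha) = -((1+alpha)/2)*T.
alpha = 0, -(1+alpha)/2 = -0.5.
Gamma = -0.5 * 6.354835 = -3.1774

-3.1774


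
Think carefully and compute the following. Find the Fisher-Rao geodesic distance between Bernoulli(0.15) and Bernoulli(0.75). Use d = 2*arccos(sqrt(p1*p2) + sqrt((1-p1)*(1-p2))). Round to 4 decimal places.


Geodesic distance on Bernoulli manifold:
d(p1,p2) = 2*arccos(sqrt(p1*p2) + sqrt((1-p1)*(1-p2))).
sqrt(p1*p2) = sqrt(0.15*0.75) = 0.33541.
sqrt((1-p1)*(1-p2)) = sqrt(0.85*0.25) = 0.460977.
arg = 0.33541 + 0.460977 = 0.796387.
d = 2*arccos(0.796387) = 1.2990

1.2990


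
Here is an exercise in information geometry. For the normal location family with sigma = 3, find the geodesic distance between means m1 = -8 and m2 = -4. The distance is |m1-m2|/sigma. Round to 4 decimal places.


On the fixed-variance normal subfamily, geodesic distance = |m1-m2|/sigma.
|-8 - -4| = 4.
sigma = 3.
d = 4/3 = 1.3333

1.3333


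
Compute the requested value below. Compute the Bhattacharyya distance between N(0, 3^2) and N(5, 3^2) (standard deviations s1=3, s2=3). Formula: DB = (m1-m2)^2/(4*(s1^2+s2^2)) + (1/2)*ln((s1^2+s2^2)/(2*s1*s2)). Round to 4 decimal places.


Bhattacharyya distance between two Gaussians:
DB = (m1-m2)^2/(4*(s1^2+s2^2)) + (1/2)*ln((s1^2+s2^2)/(2*s1*s2)).
(m1-m2)^2 = (-5)^2 = 25.
s1^2+s2^2 = 9 + 9 = 18.
term1 = 25/72 = 0.347222.
term2 = 0.5*ln(18/18.0) = 0.0.
DB = 0.347222 + 0.0 = 0.3472

0.3472


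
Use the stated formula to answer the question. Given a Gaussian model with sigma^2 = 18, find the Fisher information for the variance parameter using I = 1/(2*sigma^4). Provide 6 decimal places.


Fisher information for variance: I(sigma^2) = 1/(2*sigma^4).
sigma^2 = 18, so sigma^4 = 324.
I = 1/(2*324) = 1/648 = 0.001543

0.001543


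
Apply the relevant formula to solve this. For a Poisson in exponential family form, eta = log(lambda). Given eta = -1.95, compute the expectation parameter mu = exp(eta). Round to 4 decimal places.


Expectation parameter for Poisson exponential family:
mu = exp(eta).
eta = -1.95.
mu = exp(-1.95) = 0.1423

0.1423


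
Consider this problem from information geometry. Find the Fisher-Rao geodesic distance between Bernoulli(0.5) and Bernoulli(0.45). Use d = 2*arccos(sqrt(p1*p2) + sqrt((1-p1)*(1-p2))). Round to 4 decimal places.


Geodesic distance on Bernoulli manifold:
d(p1,p2) = 2*arccos(sqrt(p1*p2) + sqrt((1-p1)*(1-p2))).
sqrt(p1*p2) = sqrt(0.5*0.45) = 0.474342.
sqrt((1-p1)*(1-p2)) = sqrt(0.5*0.55) = 0.524404.
arg = 0.474342 + 0.524404 = 0.998746.
d = 2*arccos(0.998746) = 0.1002

0.1002


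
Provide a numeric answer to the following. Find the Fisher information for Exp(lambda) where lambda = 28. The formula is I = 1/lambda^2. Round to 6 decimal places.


Fisher information for exponential: I(lambda) = 1/lambda^2.
lambda = 28, lambda^2 = 784.
I = 1/784 = 0.001276

0.001276


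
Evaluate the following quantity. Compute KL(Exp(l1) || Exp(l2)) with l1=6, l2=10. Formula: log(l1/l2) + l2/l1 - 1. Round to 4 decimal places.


KL divergence for exponential family:
KL = log(l1/l2) + l2/l1 - 1.
log(6/10) = -0.510826.
10/6 = 1.666667.
KL = -0.510826 + 1.666667 - 1 = 0.1558

0.1558


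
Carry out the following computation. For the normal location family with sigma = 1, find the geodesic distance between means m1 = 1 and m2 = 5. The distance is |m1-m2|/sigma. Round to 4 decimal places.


On the fixed-variance normal subfamily, geodesic distance = |m1-m2|/sigma.
|1 - 5| = 4.
sigma = 1.
d = 4/1 = 4.0000

4.0000


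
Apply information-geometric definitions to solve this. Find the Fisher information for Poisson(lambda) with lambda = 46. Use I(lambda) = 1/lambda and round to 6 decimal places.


Fisher information for Poisson: I(lambda) = 1/lambda.
lambda = 46.
I(lambda) = 1/46 = 0.021739

0.021739


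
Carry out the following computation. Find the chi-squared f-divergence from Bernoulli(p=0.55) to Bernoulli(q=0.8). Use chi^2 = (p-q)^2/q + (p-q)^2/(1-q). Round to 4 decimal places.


Chi-squared divergence between Bernoulli distributions:
chi^2 = (p-q)^2/q + (p-q)^2/(1-q).
p = 0.55, q = 0.8, p-q = -0.25.
(p-q)^2 = 0.0625.
term1 = 0.0625/0.8 = 0.078125.
term2 = 0.0625/0.2 = 0.3125.
chi^2 = 0.078125 + 0.3125 = 0.3906

0.3906


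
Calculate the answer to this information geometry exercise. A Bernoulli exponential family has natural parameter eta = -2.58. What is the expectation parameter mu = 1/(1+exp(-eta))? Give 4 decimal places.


Dual coordinate (expectation parameter) for Bernoulli:
mu = 1/(1+exp(-eta)).
eta = -2.58.
exp(-eta) = exp(2.58) = 13.197138.
mu = 1/(1+13.197138) = 0.0704

0.0704


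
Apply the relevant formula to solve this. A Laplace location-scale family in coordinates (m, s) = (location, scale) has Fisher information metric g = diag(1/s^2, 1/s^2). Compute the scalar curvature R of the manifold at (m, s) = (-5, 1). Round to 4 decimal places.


The metric has the form g = (A dm^2 + B ds^2)/s^2 with A = 1, B = 1.
Substitute u = sqrt(A/B)*m: g = B*(du^2 + ds^2)/s^2, i.e. B times the
Poincare upper half-plane metric, which has constant Gaussian curvature -1.
Scaling a 2D metric by a constant c divides the Gaussian curvature by c,
so K = -1/B = -1/(1) = -1.0000 everywhere (the point (m, s) = (-5, 1) is irrelevant:
the curvature is constant).
Scalar curvature in dimension 2: R = 2K = -2/(1) = -2.0000.

-2.0000


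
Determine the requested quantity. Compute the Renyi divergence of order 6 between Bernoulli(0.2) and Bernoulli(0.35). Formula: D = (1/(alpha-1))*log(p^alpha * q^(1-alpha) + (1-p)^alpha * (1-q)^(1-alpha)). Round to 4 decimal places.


Renyi divergence of order alpha between Bernoulli distributions:
D = (1/(alpha-1))*log(p^alpha * q^(1-alpha) + (1-p)^alpha * (1-q)^(1-alpha)).
alpha = 6, p = 0.2, q = 0.35.
p^alpha * q^(1-alpha) = 0.2^6 * 0.35^-5 = 0.012185.
(1-p)^alpha * (1-q)^(1-alpha) = 0.8^6 * 0.65^-5 = 2.259296.
sum = 0.012185 + 2.259296 = 2.271481.
D = (1/5)*log(2.271481) = 0.1641

0.1641


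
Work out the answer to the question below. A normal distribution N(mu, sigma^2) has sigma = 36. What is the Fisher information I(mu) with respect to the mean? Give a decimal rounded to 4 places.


The Fisher information for the mean of a normal distribution is I(mu) = 1/sigma^2.
sigma = 36, so sigma^2 = 1296.
I(mu) = 1/1296 = 0.0008

0.0008


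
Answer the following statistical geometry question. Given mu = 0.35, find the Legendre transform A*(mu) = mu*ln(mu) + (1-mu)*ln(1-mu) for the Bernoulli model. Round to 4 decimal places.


Legendre transform for Bernoulli:
A*(mu) = mu*log(mu) + (1-mu)*log(1-mu).
mu = 0.35, 1-mu = 0.65.
mu*log(mu) = 0.35*log(0.35) = -0.367438.
(1-mu)*log(1-mu) = 0.65*log(0.65) = -0.280009.
A* = -0.367438 + -0.280009 = -0.6474

-0.6474


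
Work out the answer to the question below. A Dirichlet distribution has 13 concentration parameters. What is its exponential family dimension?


Exponential family dimension calculation:
Dirichlet with 13 components has 13 natural parameters.

13


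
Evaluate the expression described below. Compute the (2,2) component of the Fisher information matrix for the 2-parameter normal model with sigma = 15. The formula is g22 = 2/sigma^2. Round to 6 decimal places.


For the 2-parameter normal family, the Fisher metric has:
  g11 = 1/sigma^2, g22 = 2/sigma^2.
sigma = 15, sigma^2 = 225.
g22 = 0.008889

0.008889


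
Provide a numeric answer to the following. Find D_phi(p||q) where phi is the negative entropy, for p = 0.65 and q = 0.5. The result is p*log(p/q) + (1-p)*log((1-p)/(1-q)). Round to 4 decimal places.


Bregman divergence with negative entropy generator:
D = p*log(p/q) + (1-p)*log((1-p)/(1-q)).
p = 0.65, q = 0.5.
p*log(p/q) = 0.65*log(0.65/0.5) = 0.170537.
(1-p)*log((1-p)/(1-q)) = 0.35*log(0.35/0.5) = -0.124836.
D = 0.170537 + -0.124836 = 0.0457

0.0457


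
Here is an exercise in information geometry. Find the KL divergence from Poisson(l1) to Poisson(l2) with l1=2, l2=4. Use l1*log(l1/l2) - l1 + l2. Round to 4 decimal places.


KL divergence for Poisson:
KL = l1*log(l1/l2) - l1 + l2.
l1 = 2, l2 = 4.
log(2/4) = -0.693147.
l1*log(l1/l2) = 2 * -0.693147 = -1.386294.
KL = -1.386294 - 2 + 4 = 0.6137

0.6137


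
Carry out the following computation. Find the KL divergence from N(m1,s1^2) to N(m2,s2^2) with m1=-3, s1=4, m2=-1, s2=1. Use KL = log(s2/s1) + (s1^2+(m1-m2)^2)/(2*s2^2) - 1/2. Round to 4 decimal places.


KL divergence between normal distributions:
KL = log(s2/s1) + (s1^2 + (m1-m2)^2)/(2*s2^2) - 1/2.
log(1/4) = -1.386294.
(4^2 + (-3--1)^2)/(2*1^2) = (16 + 4)/2 = 10.0.
KL = -1.386294 + 10.0 - 0.5 = 8.1137

8.1137


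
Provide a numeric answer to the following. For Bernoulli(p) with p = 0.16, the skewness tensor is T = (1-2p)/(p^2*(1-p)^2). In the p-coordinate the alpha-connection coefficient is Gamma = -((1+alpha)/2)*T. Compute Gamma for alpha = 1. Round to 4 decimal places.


Skewness (Amari-Chentsov) tensor: T = (1-2p)/(p^2*(1-p)^2).
p = 0.16, 1-2p = 0.68, p^2 = 0.0256, (1-p)^2 = 0.7056.
T = 0.68/(0.0256 * 0.7056) = 37.645266.
In the p-coordinate, Gamma^(alpha) = Gamma^(0) - (alpha/2)*T with Gamma^(0) = (1/2)*g'(p) = -T/2,
so Gamma^(alpha) = -((1+alpha)/2)*T.
alpha = 1, -(1+alpha)/2 = -1.0.
Gamma = -1.0 * 37.645266 = -37.6453

-37.6453


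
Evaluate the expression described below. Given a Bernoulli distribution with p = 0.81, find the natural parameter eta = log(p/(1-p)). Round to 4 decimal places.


Natural parameter for Bernoulli: eta = log(p/(1-p)).
p = 0.81, 1-p = 0.19.
p/(1-p) = 4.263158.
eta = log(4.263158) = 1.4500

1.4500


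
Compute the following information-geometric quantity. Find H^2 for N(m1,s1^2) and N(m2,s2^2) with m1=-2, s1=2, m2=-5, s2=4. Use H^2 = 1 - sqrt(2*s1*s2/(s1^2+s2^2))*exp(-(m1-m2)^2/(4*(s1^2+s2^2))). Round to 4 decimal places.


Squared Hellinger distance for Gaussians:
H^2 = 1 - sqrt(2*s1*s2/(s1^2+s2^2)) * exp(-(m1-m2)^2/(4*(s1^2+s2^2))).
s1^2 = 4, s2^2 = 16, s1^2+s2^2 = 20.
sqrt(2*2*4/(20)) = 0.894427.
(m1-m2)^2 = (3)^2 = 9.
exp(-9/(4*20)) = exp(-0.1125) = 0.893597.
H^2 = 1 - 0.894427*0.893597 = 0.2007

0.2007


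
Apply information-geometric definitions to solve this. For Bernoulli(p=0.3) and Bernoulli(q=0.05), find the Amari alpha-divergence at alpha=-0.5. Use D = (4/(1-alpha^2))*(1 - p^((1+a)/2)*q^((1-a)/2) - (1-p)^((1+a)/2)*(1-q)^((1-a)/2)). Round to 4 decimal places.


Amari alpha-divergence:
D = (4/(1-alpha^2))*(1 - p^((1+a)/2)*q^((1-a)/2) - (1-p)^((1+a)/2)*(1-q)^((1-a)/2)).
alpha = -0.5, p = 0.3, q = 0.05.
e1 = (1+alpha)/2 = 0.25, e2 = (1-alpha)/2 = 0.75.
t1 = p^e1 * q^e2 = 0.3^0.25 * 0.05^0.75 = 0.078254.
t2 = (1-p)^e1 * (1-q)^e2 = 0.7^0.25 * 0.95^0.75 = 0.880171.
4/(1-alpha^2) = 5.333333.
D = 5.333333*(1 - 0.078254 - 0.880171) = 0.2217

0.2217


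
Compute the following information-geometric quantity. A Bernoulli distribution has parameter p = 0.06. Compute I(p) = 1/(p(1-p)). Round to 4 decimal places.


For Bernoulli(p), Fisher information is I(p) = 1/(p*(1-p)).
p = 0.06, 1-p = 0.94.
p*(1-p) = 0.0564.
I(p) = 1/0.0564 = 17.7305

17.7305


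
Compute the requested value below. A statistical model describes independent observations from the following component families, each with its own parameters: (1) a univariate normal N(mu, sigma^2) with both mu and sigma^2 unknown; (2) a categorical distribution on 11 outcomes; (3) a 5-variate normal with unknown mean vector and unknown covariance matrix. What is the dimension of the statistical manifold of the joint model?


The dimension of a statistical manifold equals the number of free
(independent) real parameters of the model. For a product of independent
blocks the parameter counts add.
- normal (mu, sigma^2): 2.
- categorical on 11 outcomes (probabilities sum to 1): 11-1 = 10.
- 5-variate normal: 5 (mean) + 5*6/2 = 15 (symmetric covariance) = 20.
Total = 2 + 10 + 20 = 32.
Dimension = 32

32


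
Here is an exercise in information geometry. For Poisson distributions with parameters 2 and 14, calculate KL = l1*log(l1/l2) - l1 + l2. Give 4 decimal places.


KL divergence for Poisson:
KL = l1*log(l1/l2) - l1 + l2.
l1 = 2, l2 = 14.
log(2/14) = -1.94591.
l1*log(l1/l2) = 2 * -1.94591 = -3.89182.
KL = -3.89182 - 2 + 14 = 8.1082

8.1082


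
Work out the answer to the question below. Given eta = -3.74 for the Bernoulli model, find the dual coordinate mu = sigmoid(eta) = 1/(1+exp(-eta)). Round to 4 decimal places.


Dual coordinate (expectation parameter) for Bernoulli:
mu = 1/(1+exp(-eta)).
eta = -3.74.
exp(-eta) = exp(3.74) = 42.09799.
mu = 1/(1+42.09799) = 0.0232

0.0232


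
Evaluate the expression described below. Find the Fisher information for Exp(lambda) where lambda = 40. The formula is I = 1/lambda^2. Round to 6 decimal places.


Fisher information for exponential: I(lambda) = 1/lambda^2.
lambda = 40, lambda^2 = 1600.
I = 1/1600 = 0.000625

0.000625


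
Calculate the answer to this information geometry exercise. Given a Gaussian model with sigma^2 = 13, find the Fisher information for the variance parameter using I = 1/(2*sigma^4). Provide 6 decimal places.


Fisher information for variance: I(sigma^2) = 1/(2*sigma^4).
sigma^2 = 13, so sigma^4 = 169.
I = 1/(2*169) = 1/338 = 0.002959

0.002959


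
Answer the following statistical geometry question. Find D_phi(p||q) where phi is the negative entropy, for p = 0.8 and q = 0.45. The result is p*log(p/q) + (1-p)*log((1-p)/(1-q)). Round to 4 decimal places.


Bregman divergence with negative entropy generator:
D = p*log(p/q) + (1-p)*log((1-p)/(1-q)).
p = 0.8, q = 0.45.
p*log(p/q) = 0.8*log(0.8/0.45) = 0.460291.
(1-p)*log((1-p)/(1-q)) = 0.2*log(0.2/0.55) = -0.20232.
D = 0.460291 + -0.20232 = 0.2580

0.2580


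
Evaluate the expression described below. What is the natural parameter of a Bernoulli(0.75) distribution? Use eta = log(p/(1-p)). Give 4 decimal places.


Natural parameter for Bernoulli: eta = log(p/(1-p)).
p = 0.75, 1-p = 0.25.
p/(1-p) = 3.0.
eta = log(3.0) = 1.0986

1.0986


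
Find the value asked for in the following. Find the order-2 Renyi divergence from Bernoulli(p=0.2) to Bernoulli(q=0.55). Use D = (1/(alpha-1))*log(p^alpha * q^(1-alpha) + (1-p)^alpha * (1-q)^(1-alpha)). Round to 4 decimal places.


Renyi divergence of order alpha between Bernoulli distributions:
D = (1/(alpha-1))*log(p^alpha * q^(1-alpha) + (1-p)^alpha * (1-q)^(1-alpha)).
alpha = 2, p = 0.2, q = 0.55.
p^alpha * q^(1-alpha) = 0.2^2 * 0.55^-1 = 0.072727.
(1-p)^alpha * (1-q)^(1-alpha) = 0.8^2 * 0.45^-1 = 1.422222.
sum = 0.072727 + 1.422222 = 1.494949.
D = (1/1)*log(1.494949) = 0.4021

0.4021


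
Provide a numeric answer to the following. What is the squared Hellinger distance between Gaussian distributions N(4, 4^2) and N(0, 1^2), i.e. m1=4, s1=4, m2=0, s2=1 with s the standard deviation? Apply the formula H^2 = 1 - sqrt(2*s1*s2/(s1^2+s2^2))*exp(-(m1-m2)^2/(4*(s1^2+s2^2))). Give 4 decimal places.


Squared Hellinger distance for Gaussians:
H^2 = 1 - sqrt(2*s1*s2/(s1^2+s2^2)) * exp(-(m1-m2)^2/(4*(s1^2+s2^2))).
s1^2 = 16, s2^2 = 1, s1^2+s2^2 = 17.
sqrt(2*4*1/(17)) = 0.685994.
(m1-m2)^2 = (4)^2 = 16.
exp(-16/(4*17)) = exp(-0.235294) = 0.790338.
H^2 = 1 - 0.685994*0.790338 = 0.4578

0.4578


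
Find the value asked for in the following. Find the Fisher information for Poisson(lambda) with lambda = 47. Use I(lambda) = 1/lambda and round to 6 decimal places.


Fisher information for Poisson: I(lambda) = 1/lambda.
lambda = 47.
I(lambda) = 1/47 = 0.021277

0.021277


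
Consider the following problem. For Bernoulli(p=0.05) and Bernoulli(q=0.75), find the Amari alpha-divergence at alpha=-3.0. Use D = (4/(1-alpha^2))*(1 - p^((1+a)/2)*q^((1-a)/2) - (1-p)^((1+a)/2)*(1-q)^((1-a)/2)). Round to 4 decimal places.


Amari alpha-divergence:
D = (4/(1-alpha^2))*(1 - p^((1+a)/2)*q^((1-a)/2) - (1-p)^((1+a)/2)*(1-q)^((1-a)/2)).
alpha = -3.0, p = 0.05, q = 0.75.
e1 = (1+alpha)/2 = -1.0, e2 = (1-alpha)/2 = 2.0.
t1 = p^e1 * q^e2 = 0.05^-1.0 * 0.75^2.0 = 11.25.
t2 = (1-p)^e1 * (1-q)^e2 = 0.95^-1.0 * 0.25^2.0 = 0.065789.
4/(1-alpha^2) = -0.5.
D = -0.5*(1 - 11.25 - 0.065789) = 5.1579

5.1579
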